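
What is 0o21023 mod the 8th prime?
Convert 0o21023 (octal) → 2×4096 + 1×512 + 2×8 + 3 = 8723 (decimal)
Convert the 8th prime (prime index) → 19 (decimal)
Compute 8723 mod 19 = 2
2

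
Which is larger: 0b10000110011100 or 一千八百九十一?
Convert 0b10000110011100 (binary) → 8192 + 256 + 128 + 16 + 8 + 4 = 8604 (decimal)
Convert 一千八百九十一 (Chinese numeral) → 1×1000 + 8×100 + 9×10 + 1 = 1891 (decimal)
Compare 8604 vs 1891: larger = 8604
8604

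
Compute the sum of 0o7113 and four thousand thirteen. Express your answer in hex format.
Convert 0o7113 (octal) → 7×512 + 1×64 + 1×8 + 3 = 3659 (decimal)
Convert four thousand thirteen (English words) → 4×1000 + 13 = 4013 (decimal)
Compute 3659 + 4013 = 7672
Convert 7672 (decimal) → 7672 = 1×4096 + 13×256 + 15×16 + 8 → 0x1DF8 (hexadecimal)
0x1DF8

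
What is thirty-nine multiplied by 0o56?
Convert thirty-nine (English words) → 39 (decimal)
Convert 0o56 (octal) → 5×8 + 6 = 46 (decimal)
Compute 39 × 46 = 1794
1794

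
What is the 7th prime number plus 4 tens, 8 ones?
The 7th prime number = 17
Convert 4 tens, 8 ones (place-value notation) → 4×10 + 8 = 48 (decimal)
Compute 17 + 48 = 65
65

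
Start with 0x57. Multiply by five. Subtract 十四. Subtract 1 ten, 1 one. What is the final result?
Convert 0x57 (hexadecimal) → 5×16 + 7 = 87 (decimal)
Start: 87
Convert five (English words) → 5 (decimal)
87 × 5 = 435
Convert 十四 (Chinese numeral) → 1×10 + 4 = 14 (decimal)
435 - 14 = 421
Convert 1 ten, 1 one (place-value notation) → 1×10 + 1 = 11 (decimal)
421 - 11 = 410
410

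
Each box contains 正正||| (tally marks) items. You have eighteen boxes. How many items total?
Convert 正正||| (tally marks) → 5 + 5 + 3 = 13 (decimal)
Convert eighteen (English words) → 18 (decimal)
Compute 13 × 18 = 234
234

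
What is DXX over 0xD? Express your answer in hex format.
Convert DXX (Roman numeral) → 500 + 10 + 10 = 520 (decimal)
Convert 0xD (hexadecimal) → 13 (decimal)
Compute 520 ÷ 13 = 40
Convert 40 (decimal) → 40 = 2×16 + 8 → 0x28 (hexadecimal)
0x28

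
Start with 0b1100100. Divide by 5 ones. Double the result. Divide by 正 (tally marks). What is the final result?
Convert 0b1100100 (binary) → 64 + 32 + 4 = 100 (decimal)
Start: 100
Convert 5 ones (place-value notation) → 5 (decimal)
100 ÷ 5 = 20
20 × 2 = 40
Convert 正 (tally marks) → 5 (decimal)
40 ÷ 5 = 8
8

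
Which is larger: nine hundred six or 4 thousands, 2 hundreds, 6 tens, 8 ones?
Convert nine hundred six (English words) → 9×100 + 6 = 906 (decimal)
Convert 4 thousands, 2 hundreds, 6 tens, 8 ones (place-value notation) → 4×1000 + 2×100 + 6×10 + 8 = 4268 (decimal)
Compare 906 vs 4268: larger = 4268
4268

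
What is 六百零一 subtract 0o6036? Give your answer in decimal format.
Convert 六百零一 (Chinese numeral) → 6×100 + 1 = 601 (decimal)
Convert 0o6036 (octal) → 6×512 + 3×8 + 6 = 3102 (decimal)
Compute 601 - 3102 = -2501
-2501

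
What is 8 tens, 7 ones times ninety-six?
Convert 8 tens, 7 ones (place-value notation) → 8×10 + 7 = 87 (decimal)
Convert ninety-six (English words) → 96 (decimal)
Compute 87 × 96 = 8352
8352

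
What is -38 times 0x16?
Convert 0x16 (hexadecimal) → 1×16 + 6 = 22 (decimal)
Compute -38 × 22 = -836
-836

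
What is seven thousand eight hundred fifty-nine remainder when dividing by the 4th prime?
Convert seven thousand eight hundred fifty-nine (English words) → 7×1000 + 8×100 + 59 = 7859 (decimal)
Convert the 4th prime (prime index) → 7 (decimal)
Compute 7859 mod 7 = 5
5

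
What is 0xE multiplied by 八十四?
Convert 0xE (hexadecimal) → 14 (decimal)
Convert 八十四 (Chinese numeral) → 8×10 + 4 = 84 (decimal)
Compute 14 × 84 = 1176
1176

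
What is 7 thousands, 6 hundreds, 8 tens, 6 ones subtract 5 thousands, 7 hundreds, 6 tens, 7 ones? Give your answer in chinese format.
Convert 7 thousands, 6 hundreds, 8 tens, 6 ones (place-value notation) → 7×1000 + 6×100 + 8×10 + 6 = 7686 (decimal)
Convert 5 thousands, 7 hundreds, 6 tens, 7 ones (place-value notation) → 5×1000 + 7×100 + 6×10 + 7 = 5767 (decimal)
Compute 7686 - 5767 = 1919
Convert 1919 (decimal) → 1919 = 1×1000 + 9×100 + 1×10 + 9 → 一千九百一十九 (Chinese numeral)
一千九百一十九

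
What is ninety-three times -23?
Convert ninety-three (English words) → 93 (decimal)
Compute 93 × -23 = -2139
-2139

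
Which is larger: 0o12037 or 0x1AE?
Convert 0o12037 (octal) → 1×4096 + 2×512 + 3×8 + 7 = 5151 (decimal)
Convert 0x1AE (hexadecimal) → 1×256 + 10×16 + 14 = 430 (decimal)
Compare 5151 vs 430: larger = 5151
5151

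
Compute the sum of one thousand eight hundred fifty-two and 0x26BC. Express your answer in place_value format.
Convert one thousand eight hundred fifty-two (English words) → 1×1000 + 8×100 + 52 = 1852 (decimal)
Convert 0x26BC (hexadecimal) → 2×4096 + 6×256 + 11×16 + 12 = 9916 (decimal)
Compute 1852 + 9916 = 11768
Convert 11768 (decimal) → 11768 = 11×1000 + 7×100 + 6×10 + 8 → 11 thousands, 7 hundreds, 6 tens, 8 ones (place-value notation)
11 thousands, 7 hundreds, 6 tens, 8 ones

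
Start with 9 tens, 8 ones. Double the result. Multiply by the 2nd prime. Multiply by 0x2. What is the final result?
Convert 9 tens, 8 ones (place-value notation) → 9×10 + 8 = 98 (decimal)
Start: 98
98 × 2 = 196
Convert the 2nd prime (prime index) → 3 (decimal)
196 × 3 = 588
Convert 0x2 (hexadecimal) → 2 (decimal)
588 × 2 = 1176
1176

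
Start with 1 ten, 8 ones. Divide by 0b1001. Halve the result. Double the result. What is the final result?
Convert 1 ten, 8 ones (place-value notation) → 1×10 + 8 = 18 (decimal)
Start: 18
Convert 0b1001 (binary) → 8 + 1 = 9 (decimal)
18 ÷ 9 = 2
2 ÷ 2 = 1
1 × 2 = 2
2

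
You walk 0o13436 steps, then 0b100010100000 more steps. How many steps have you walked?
Convert 0o13436 (octal) → 1×4096 + 3×512 + 4×64 + 3×8 + 6 = 5918 (decimal)
Convert 0b100010100000 (binary) → 2048 + 128 + 32 = 2208 (decimal)
Compute 5918 + 2208 = 8126
8126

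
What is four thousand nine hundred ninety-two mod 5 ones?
Convert four thousand nine hundred ninety-two (English words) → 4×1000 + 9×100 + 92 = 4992 (decimal)
Convert 5 ones (place-value notation) → 5 (decimal)
Compute 4992 mod 5 = 2
2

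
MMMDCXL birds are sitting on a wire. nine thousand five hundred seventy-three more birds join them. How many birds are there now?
Convert MMMDCXL (Roman numeral) → 1000 + 1000 + 1000 + 500 + 100 + 40 = 3640 (decimal)
Convert nine thousand five hundred seventy-three (English words) → 9×1000 + 5×100 + 73 = 9573 (decimal)
Compute 3640 + 9573 = 13213
13213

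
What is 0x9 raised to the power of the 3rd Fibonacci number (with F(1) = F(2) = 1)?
Convert 0x9 (hexadecimal) → 9 (decimal)
Convert the 3rd Fibonacci number (with F(1) = F(2) = 1) (Fibonacci index) → 1, 1, 2 → 2 (decimal)
Compute 9 ^ 2 = 81
81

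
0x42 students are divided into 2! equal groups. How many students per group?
Convert 0x42 (hexadecimal) → 4×16 + 2 = 66 (decimal)
Convert 2! (factorial) → 2 (decimal)
Compute 66 ÷ 2 = 33
33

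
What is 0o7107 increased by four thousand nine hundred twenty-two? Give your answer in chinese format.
Convert 0o7107 (octal) → 7×512 + 1×64 + 7 = 3655 (decimal)
Convert four thousand nine hundred twenty-two (English words) → 4×1000 + 9×100 + 22 = 4922 (decimal)
Compute 3655 + 4922 = 8577
Convert 8577 (decimal) → 8577 = 8×1000 + 5×100 + 7×10 + 7 → 八千五百七十七 (Chinese numeral)
八千五百七十七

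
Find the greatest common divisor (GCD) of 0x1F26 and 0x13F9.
Convert 0x1F26 (hexadecimal) → 1×4096 + 15×256 + 2×16 + 6 = 7974 (decimal)
Convert 0x13F9 (hexadecimal) → 1×4096 + 3×256 + 15×16 + 9 = 5113 (decimal)
Compute gcd(7974, 5113) = 1
1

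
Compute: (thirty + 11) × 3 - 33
Convert thirty (English words) → 30 (decimal)
Expression in decimal: (30 + 11) × 3 - 33
Parentheses first: 30 + 11 = 41
Multiply: 41 × 3 = 123
Subtract: 123 - 33 = 90
90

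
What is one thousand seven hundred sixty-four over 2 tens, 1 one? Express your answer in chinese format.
Convert one thousand seven hundred sixty-four (English words) → 1×1000 + 7×100 + 64 = 1764 (decimal)
Convert 2 tens, 1 one (place-value notation) → 2×10 + 1 = 21 (decimal)
Compute 1764 ÷ 21 = 84
Convert 84 (decimal) → 84 = 8×10 + 4 → 八十四 (Chinese numeral)
八十四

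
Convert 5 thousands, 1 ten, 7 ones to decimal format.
Convert 5 thousands, 1 ten, 7 ones (place-value notation) → 5×1000 + 1×10 + 7 = 5017 (decimal)
5017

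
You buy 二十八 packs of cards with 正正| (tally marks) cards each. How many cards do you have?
Convert 正正| (tally marks) → 5 + 5 + 1 = 11 (decimal)
Convert 二十八 (Chinese numeral) → 2×10 + 8 = 28 (decimal)
Compute 11 × 28 = 308
308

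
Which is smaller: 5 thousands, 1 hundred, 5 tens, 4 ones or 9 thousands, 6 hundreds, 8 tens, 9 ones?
Convert 5 thousands, 1 hundred, 5 tens, 4 ones (place-value notation) → 5×1000 + 1×100 + 5×10 + 4 = 5154 (decimal)
Convert 9 thousands, 6 hundreds, 8 tens, 9 ones (place-value notation) → 9×1000 + 6×100 + 8×10 + 9 = 9689 (decimal)
Compare 5154 vs 9689: smaller = 5154
5154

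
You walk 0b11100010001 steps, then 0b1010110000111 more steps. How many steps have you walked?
Convert 0b11100010001 (binary) → 1024 + 512 + 256 + 16 + 1 = 1809 (decimal)
Convert 0b1010110000111 (binary) → 4096 + 1024 + 256 + 128 + 4 + 2 + 1 = 5511 (decimal)
Compute 1809 + 5511 = 7320
7320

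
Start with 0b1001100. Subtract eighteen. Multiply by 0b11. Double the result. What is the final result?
Convert 0b1001100 (binary) → 64 + 8 + 4 = 76 (decimal)
Start: 76
Convert eighteen (English words) → 18 (decimal)
76 - 18 = 58
Convert 0b11 (binary) → 2 + 1 = 3 (decimal)
58 × 3 = 174
174 × 2 = 348
348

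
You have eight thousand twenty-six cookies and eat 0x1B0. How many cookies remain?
Convert eight thousand twenty-six (English words) → 8×1000 + 26 = 8026 (decimal)
Convert 0x1B0 (hexadecimal) → 1×256 + 11×16 = 432 (decimal)
Compute 8026 - 432 = 7594
7594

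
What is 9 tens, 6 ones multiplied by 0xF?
Convert 9 tens, 6 ones (place-value notation) → 9×10 + 6 = 96 (decimal)
Convert 0xF (hexadecimal) → 15 (decimal)
Compute 96 × 15 = 1440
1440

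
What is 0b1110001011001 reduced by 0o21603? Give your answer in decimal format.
Convert 0b1110001011001 (binary) → 4096 + 2048 + 1024 + 64 + 16 + 8 + 1 = 7257 (decimal)
Convert 0o21603 (octal) → 2×4096 + 1×512 + 6×64 + 3 = 9091 (decimal)
Compute 7257 - 9091 = -1834
-1834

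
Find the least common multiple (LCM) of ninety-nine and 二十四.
Convert ninety-nine (English words) → 99 (decimal)
Convert 二十四 (Chinese numeral) → 2×10 + 4 = 24 (decimal)
Compute lcm(99, 24) = 792
792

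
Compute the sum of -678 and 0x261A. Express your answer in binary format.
Convert 0x261A (hexadecimal) → 2×4096 + 6×256 + 1×16 + 10 = 9754 (decimal)
Compute -678 + 9754 = 9076
Convert 9076 (decimal) → 9076 = 8192 + 512 + 256 + 64 + 32 + 16 + 4 → 0b10001101110100 (binary)
0b10001101110100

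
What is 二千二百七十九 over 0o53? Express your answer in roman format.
Convert 二千二百七十九 (Chinese numeral) → 2×1000 + 2×100 + 7×10 + 9 = 2279 (decimal)
Convert 0o53 (octal) → 5×8 + 3 = 43 (decimal)
Compute 2279 ÷ 43 = 53
Convert 53 (decimal) → 53 = 50 + 1 + 1 + 1 → LIII (Roman numeral)
LIII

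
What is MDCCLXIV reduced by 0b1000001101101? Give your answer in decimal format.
Convert MDCCLXIV (Roman numeral) → 1000 + 500 + 100 + 100 + 50 + 10 + 4 = 1764 (decimal)
Convert 0b1000001101101 (binary) → 4096 + 64 + 32 + 8 + 4 + 1 = 4205 (decimal)
Compute 1764 - 4205 = -2441
-2441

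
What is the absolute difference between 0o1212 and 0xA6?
Convert 0o1212 (octal) → 1×512 + 2×64 + 1×8 + 2 = 650 (decimal)
Convert 0xA6 (hexadecimal) → 10×16 + 6 = 166 (decimal)
Compute |650 - 166| = 484
484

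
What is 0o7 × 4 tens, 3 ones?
Convert 0o7 (octal) → 7 (decimal)
Convert 4 tens, 3 ones (place-value notation) → 4×10 + 3 = 43 (decimal)
Compute 7 × 43 = 301
301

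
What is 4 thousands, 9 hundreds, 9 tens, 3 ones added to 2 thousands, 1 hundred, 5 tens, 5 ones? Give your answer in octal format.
Convert 4 thousands, 9 hundreds, 9 tens, 3 ones (place-value notation) → 4×1000 + 9×100 + 9×10 + 3 = 4993 (decimal)
Convert 2 thousands, 1 hundred, 5 tens, 5 ones (place-value notation) → 2×1000 + 1×100 + 5×10 + 5 = 2155 (decimal)
Compute 4993 + 2155 = 7148
Convert 7148 (decimal) → 7148 = 1×4096 + 5×512 + 7×64 + 5×8 + 4 → 0o15754 (octal)
0o15754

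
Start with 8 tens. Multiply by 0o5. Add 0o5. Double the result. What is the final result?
Convert 8 tens (place-value notation) → 8×10 = 80 (decimal)
Start: 80
Convert 0o5 (octal) → 5 (decimal)
80 × 5 = 400
Convert 0o5 (octal) → 5 (decimal)
400 + 5 = 405
405 × 2 = 810
810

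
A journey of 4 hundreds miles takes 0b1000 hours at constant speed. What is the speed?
Convert 4 hundreds (place-value notation) → 4×100 = 400 (decimal)
Convert 0b1000 (binary) → 8 (decimal)
Compute 400 ÷ 8 = 50
50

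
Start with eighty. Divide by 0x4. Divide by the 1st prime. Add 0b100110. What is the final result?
Convert eighty (English words) → 80 (decimal)
Start: 80
Convert 0x4 (hexadecimal) → 4 (decimal)
80 ÷ 4 = 20
Convert the 1st prime (prime index) → 2 (decimal)
20 ÷ 2 = 10
Convert 0b100110 (binary) → 32 + 4 + 2 = 38 (decimal)
10 + 38 = 48
48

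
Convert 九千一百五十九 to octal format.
Convert 九千一百五十九 (Chinese numeral) → 9×1000 + 1×100 + 5×10 + 9 = 9159 (decimal)
Convert 9159 (decimal) → 9159 = 2×4096 + 1×512 + 7×64 + 7 → 0o21707 (octal)
0o21707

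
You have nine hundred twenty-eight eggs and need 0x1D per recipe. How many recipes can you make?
Convert nine hundred twenty-eight (English words) → 9×100 + 28 = 928 (decimal)
Convert 0x1D (hexadecimal) → 1×16 + 13 = 29 (decimal)
Compute 928 ÷ 29 = 32
32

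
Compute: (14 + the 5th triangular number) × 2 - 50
Convert the 5th triangular number (triangular index) → 5×6/2 = 15 (decimal)
Expression in decimal: (14 + 15) × 2 - 50
Parentheses first: 14 + 15 = 29
Multiply: 29 × 2 = 58
Subtract: 58 - 50 = 8
8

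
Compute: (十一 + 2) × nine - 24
Convert 十一 (Chinese numeral) → 1×10 + 1 = 11 (decimal)
Convert nine (English words) → 9 (decimal)
Expression in decimal: (11 + 2) × 9 - 24
Parentheses first: 11 + 2 = 13
Multiply: 13 × 9 = 117
Subtract: 117 - 24 = 93
93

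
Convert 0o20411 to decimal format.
Convert 0o20411 (octal) → 2×4096 + 4×64 + 1×8 + 1 = 8457 (decimal)
8457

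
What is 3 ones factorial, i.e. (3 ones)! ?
Convert 3 ones (place-value notation) → 3 (decimal)
Compute 3! = 6
6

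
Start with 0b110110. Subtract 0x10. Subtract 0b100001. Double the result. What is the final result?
Convert 0b110110 (binary) → 32 + 16 + 4 + 2 = 54 (decimal)
Start: 54
Convert 0x10 (hexadecimal) → 1×16 = 16 (decimal)
54 - 16 = 38
Convert 0b100001 (binary) → 32 + 1 = 33 (decimal)
38 - 33 = 5
5 × 2 = 10
10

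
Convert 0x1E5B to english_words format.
Convert 0x1E5B (hexadecimal) → 1×4096 + 14×256 + 5×16 + 11 = 7771 (decimal)
Convert 7771 (decimal) → 7771 = 7×1000 + 7×100 + 71 → seven thousand seven hundred seventy-one (English words)
seven thousand seven hundred seventy-one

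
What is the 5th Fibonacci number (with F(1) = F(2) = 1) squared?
The 5th Fibonacci number (with F(1) = F(2) = 1): 1, 1, 2, 3, 5 → 5
Compute 5² = 5 × 5 = 25
25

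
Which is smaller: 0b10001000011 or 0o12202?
Convert 0b10001000011 (binary) → 1024 + 64 + 2 + 1 = 1091 (decimal)
Convert 0o12202 (octal) → 1×4096 + 2×512 + 2×64 + 2 = 5250 (decimal)
Compare 1091 vs 5250: smaller = 1091
1091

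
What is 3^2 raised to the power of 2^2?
Convert 3^2 (power) → 9 (decimal)
Convert 2^2 (power) → 4 (decimal)
Compute 9 ^ 4 = 6561
6561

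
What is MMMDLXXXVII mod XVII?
Convert MMMDLXXXVII (Roman numeral) → 1000 + 1000 + 1000 + 500 + 50 + 10 + 10 + 10 + 5 + 1 + 1 = 3587 (decimal)
Convert XVII (Roman numeral) → 10 + 5 + 1 + 1 = 17 (decimal)
Compute 3587 mod 17 = 0
0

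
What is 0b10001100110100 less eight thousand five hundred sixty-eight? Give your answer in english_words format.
Convert 0b10001100110100 (binary) → 8192 + 512 + 256 + 32 + 16 + 4 = 9012 (decimal)
Convert eight thousand five hundred sixty-eight (English words) → 8×1000 + 5×100 + 68 = 8568 (decimal)
Compute 9012 - 8568 = 444
Convert 444 (decimal) → 444 = 4×100 + 44 → four hundred forty-four (English words)
four hundred forty-four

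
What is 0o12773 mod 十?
Convert 0o12773 (octal) → 1×4096 + 2×512 + 7×64 + 7×8 + 3 = 5627 (decimal)
Convert 十 (Chinese numeral) → 1×10 = 10 (decimal)
Compute 5627 mod 10 = 7
7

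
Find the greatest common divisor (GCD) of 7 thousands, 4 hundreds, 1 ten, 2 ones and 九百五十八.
Convert 7 thousands, 4 hundreds, 1 ten, 2 ones (place-value notation) → 7×1000 + 4×100 + 1×10 + 2 = 7412 (decimal)
Convert 九百五十八 (Chinese numeral) → 9×100 + 5×10 + 8 = 958 (decimal)
Compute gcd(7412, 958) = 2
2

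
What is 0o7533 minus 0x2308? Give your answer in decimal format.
Convert 0o7533 (octal) → 7×512 + 5×64 + 3×8 + 3 = 3931 (decimal)
Convert 0x2308 (hexadecimal) → 2×4096 + 3×256 + 8 = 8968 (decimal)
Compute 3931 - 8968 = -5037
-5037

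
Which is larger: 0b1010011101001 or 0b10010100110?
Convert 0b1010011101001 (binary) → 4096 + 1024 + 128 + 64 + 32 + 8 + 1 = 5353 (decimal)
Convert 0b10010100110 (binary) → 1024 + 128 + 32 + 4 + 2 = 1190 (decimal)
Compare 5353 vs 1190: larger = 5353
5353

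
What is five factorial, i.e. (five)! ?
Convert five (English words) → 5 (decimal)
Compute 5! = 120
120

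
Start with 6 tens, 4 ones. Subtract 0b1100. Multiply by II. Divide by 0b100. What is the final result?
Convert 6 tens, 4 ones (place-value notation) → 6×10 + 4 = 64 (decimal)
Start: 64
Convert 0b1100 (binary) → 8 + 4 = 12 (decimal)
64 - 12 = 52
Convert II (Roman numeral) → 1 + 1 = 2 (decimal)
52 × 2 = 104
Convert 0b100 (binary) → 4 (decimal)
104 ÷ 4 = 26
26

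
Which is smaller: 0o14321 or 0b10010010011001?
Convert 0o14321 (octal) → 1×4096 + 4×512 + 3×64 + 2×8 + 1 = 6353 (decimal)
Convert 0b10010010011001 (binary) → 8192 + 1024 + 128 + 16 + 8 + 1 = 9369 (decimal)
Compare 6353 vs 9369: smaller = 6353
6353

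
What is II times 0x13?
Convert II (Roman numeral) → 1 + 1 = 2 (decimal)
Convert 0x13 (hexadecimal) → 1×16 + 3 = 19 (decimal)
Compute 2 × 19 = 38
38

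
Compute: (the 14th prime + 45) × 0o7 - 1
Convert the 14th prime (prime index) → 43 (decimal)
Convert 0o7 (octal) → 7 (decimal)
Expression in decimal: (43 + 45) × 7 - 1
Parentheses first: 43 + 45 = 88
Multiply: 88 × 7 = 616
Subtract: 616 - 1 = 615
615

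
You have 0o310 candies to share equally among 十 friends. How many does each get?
Convert 0o310 (octal) → 3×64 + 1×8 = 200 (decimal)
Convert 十 (Chinese numeral) → 1×10 = 10 (decimal)
Compute 200 ÷ 10 = 20
20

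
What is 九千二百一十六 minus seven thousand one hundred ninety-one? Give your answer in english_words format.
Convert 九千二百一十六 (Chinese numeral) → 9×1000 + 2×100 + 1×10 + 6 = 9216 (decimal)
Convert seven thousand one hundred ninety-one (English words) → 7×1000 + 1×100 + 91 = 7191 (decimal)
Compute 9216 - 7191 = 2025
Convert 2025 (decimal) → 2025 = 2×1000 + 25 → two thousand twenty-five (English words)
two thousand twenty-five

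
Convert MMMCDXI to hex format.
Convert MMMCDXI (Roman numeral) → 1000 + 1000 + 1000 + 400 + 10 + 1 = 3411 (decimal)
Convert 3411 (decimal) → 3411 = 13×256 + 5×16 + 3 → 0xD53 (hexadecimal)
0xD53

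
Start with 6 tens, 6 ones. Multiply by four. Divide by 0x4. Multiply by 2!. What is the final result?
Convert 6 tens, 6 ones (place-value notation) → 6×10 + 6 = 66 (decimal)
Start: 66
Convert four (English words) → 4 (decimal)
66 × 4 = 264
Convert 0x4 (hexadecimal) → 4 (decimal)
264 ÷ 4 = 66
Convert 2! (factorial) → 2 (decimal)
66 × 2 = 132
132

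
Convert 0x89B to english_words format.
Convert 0x89B (hexadecimal) → 8×256 + 9×16 + 11 = 2203 (decimal)
Convert 2203 (decimal) → 2203 = 2×1000 + 2×100 + 3 → two thousand two hundred three (English words)
two thousand two hundred three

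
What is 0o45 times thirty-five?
Convert 0o45 (octal) → 4×8 + 5 = 37 (decimal)
Convert thirty-five (English words) → 35 (decimal)
Compute 37 × 35 = 1295
1295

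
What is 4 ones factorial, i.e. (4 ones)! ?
Convert 4 ones (place-value notation) → 4 (decimal)
Compute 4! = 24
24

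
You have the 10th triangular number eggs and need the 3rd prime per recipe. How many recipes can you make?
Convert the 10th triangular number (triangular index) → 10×11/2 = 55 (decimal)
Convert the 3rd prime (prime index) → 5 (decimal)
Compute 55 ÷ 5 = 11
11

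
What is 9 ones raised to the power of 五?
Convert 9 ones (place-value notation) → 9 (decimal)
Convert 五 (Chinese numeral) → 5 (decimal)
Compute 9 ^ 5 = 59049
59049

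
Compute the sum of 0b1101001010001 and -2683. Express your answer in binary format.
Convert 0b1101001010001 (binary) → 4096 + 2048 + 512 + 64 + 16 + 1 = 6737 (decimal)
Compute 6737 + -2683 = 4054
Convert 4054 (decimal) → 4054 = 2048 + 1024 + 512 + 256 + 128 + 64 + 16 + 4 + 2 → 0b111111010110 (binary)
0b111111010110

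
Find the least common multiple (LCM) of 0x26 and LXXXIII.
Convert 0x26 (hexadecimal) → 2×16 + 6 = 38 (decimal)
Convert LXXXIII (Roman numeral) → 50 + 10 + 10 + 10 + 1 + 1 + 1 = 83 (decimal)
Compute lcm(38, 83) = 3154
3154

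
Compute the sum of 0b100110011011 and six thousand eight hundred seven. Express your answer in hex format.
Convert 0b100110011011 (binary) → 2048 + 256 + 128 + 16 + 8 + 2 + 1 = 2459 (decimal)
Convert six thousand eight hundred seven (English words) → 6×1000 + 8×100 + 7 = 6807 (decimal)
Compute 2459 + 6807 = 9266
Convert 9266 (decimal) → 9266 = 2×4096 + 4×256 + 3×16 + 2 → 0x2432 (hexadecimal)
0x2432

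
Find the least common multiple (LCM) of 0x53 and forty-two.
Convert 0x53 (hexadecimal) → 5×16 + 3 = 83 (decimal)
Convert forty-two (English words) → 42 (decimal)
Compute lcm(83, 42) = 3486
3486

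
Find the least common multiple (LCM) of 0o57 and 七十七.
Convert 0o57 (octal) → 5×8 + 7 = 47 (decimal)
Convert 七十七 (Chinese numeral) → 7×10 + 7 = 77 (decimal)
Compute lcm(47, 77) = 3619
3619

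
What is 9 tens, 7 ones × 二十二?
Convert 9 tens, 7 ones (place-value notation) → 9×10 + 7 = 97 (decimal)
Convert 二十二 (Chinese numeral) → 2×10 + 2 = 22 (decimal)
Compute 97 × 22 = 2134
2134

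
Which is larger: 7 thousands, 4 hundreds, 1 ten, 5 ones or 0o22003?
Convert 7 thousands, 4 hundreds, 1 ten, 5 ones (place-value notation) → 7×1000 + 4×100 + 1×10 + 5 = 7415 (decimal)
Convert 0o22003 (octal) → 2×4096 + 2×512 + 3 = 9219 (decimal)
Compare 7415 vs 9219: larger = 9219
9219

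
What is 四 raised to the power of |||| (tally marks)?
Convert 四 (Chinese numeral) → 4 (decimal)
Convert |||| (tally marks) → 4 (decimal)
Compute 4 ^ 4 = 256
256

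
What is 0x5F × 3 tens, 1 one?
Convert 0x5F (hexadecimal) → 5×16 + 15 = 95 (decimal)
Convert 3 tens, 1 one (place-value notation) → 3×10 + 1 = 31 (decimal)
Compute 95 × 31 = 2945
2945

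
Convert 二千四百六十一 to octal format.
Convert 二千四百六十一 (Chinese numeral) → 2×1000 + 4×100 + 6×10 + 1 = 2461 (decimal)
Convert 2461 (decimal) → 2461 = 4×512 + 6×64 + 3×8 + 5 → 0o4635 (octal)
0o4635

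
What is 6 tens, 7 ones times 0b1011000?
Convert 6 tens, 7 ones (place-value notation) → 6×10 + 7 = 67 (decimal)
Convert 0b1011000 (binary) → 64 + 16 + 8 = 88 (decimal)
Compute 67 × 88 = 5896
5896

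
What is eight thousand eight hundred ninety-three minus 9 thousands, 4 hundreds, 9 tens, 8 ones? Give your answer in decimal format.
Convert eight thousand eight hundred ninety-three (English words) → 8×1000 + 8×100 + 93 = 8893 (decimal)
Convert 9 thousands, 4 hundreds, 9 tens, 8 ones (place-value notation) → 9×1000 + 4×100 + 9×10 + 8 = 9498 (decimal)
Compute 8893 - 9498 = -605
-605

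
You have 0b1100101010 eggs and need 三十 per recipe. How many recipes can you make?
Convert 0b1100101010 (binary) → 512 + 256 + 32 + 8 + 2 = 810 (decimal)
Convert 三十 (Chinese numeral) → 3×10 = 30 (decimal)
Compute 810 ÷ 30 = 27
27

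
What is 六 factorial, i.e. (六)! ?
Convert 六 (Chinese numeral) → 6 (decimal)
Compute 6! = 720
720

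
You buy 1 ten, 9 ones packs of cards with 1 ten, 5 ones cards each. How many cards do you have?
Convert 1 ten, 5 ones (place-value notation) → 1×10 + 5 = 15 (decimal)
Convert 1 ten, 9 ones (place-value notation) → 1×10 + 9 = 19 (decimal)
Compute 15 × 19 = 285
285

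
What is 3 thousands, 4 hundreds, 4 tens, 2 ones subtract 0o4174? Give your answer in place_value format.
Convert 3 thousands, 4 hundreds, 4 tens, 2 ones (place-value notation) → 3×1000 + 4×100 + 4×10 + 2 = 3442 (decimal)
Convert 0o4174 (octal) → 4×512 + 1×64 + 7×8 + 4 = 2172 (decimal)
Compute 3442 - 2172 = 1270
Convert 1270 (decimal) → 1270 = 1×1000 + 2×100 + 7×10 → 1 thousand, 2 hundreds, 7 tens (place-value notation)
1 thousand, 2 hundreds, 7 tens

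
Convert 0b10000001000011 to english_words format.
Convert 0b10000001000011 (binary) → 8192 + 64 + 2 + 1 = 8259 (decimal)
Convert 8259 (decimal) → 8259 = 8×1000 + 2×100 + 59 → eight thousand two hundred fifty-nine (English words)
eight thousand two hundred fifty-nine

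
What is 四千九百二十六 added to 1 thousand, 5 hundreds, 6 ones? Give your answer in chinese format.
Convert 四千九百二十六 (Chinese numeral) → 4×1000 + 9×100 + 2×10 + 6 = 4926 (decimal)
Convert 1 thousand, 5 hundreds, 6 ones (place-value notation) → 1×1000 + 5×100 + 6 = 1506 (decimal)
Compute 4926 + 1506 = 6432
Convert 6432 (decimal) → 6432 = 6×1000 + 4×100 + 3×10 + 2 → 六千四百三十二 (Chinese numeral)
六千四百三十二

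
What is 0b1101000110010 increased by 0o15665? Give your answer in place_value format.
Convert 0b1101000110010 (binary) → 4096 + 2048 + 512 + 32 + 16 + 2 = 6706 (decimal)
Convert 0o15665 (octal) → 1×4096 + 5×512 + 6×64 + 6×8 + 5 = 7093 (decimal)
Compute 6706 + 7093 = 13799
Convert 13799 (decimal) → 13799 = 13×1000 + 7×100 + 9×10 + 9 → 13 thousands, 7 hundreds, 9 tens, 9 ones (place-value notation)
13 thousands, 7 hundreds, 9 tens, 9 ones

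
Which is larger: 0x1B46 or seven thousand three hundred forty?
Convert 0x1B46 (hexadecimal) → 1×4096 + 11×256 + 4×16 + 6 = 6982 (decimal)
Convert seven thousand three hundred forty (English words) → 7×1000 + 3×100 + 40 = 7340 (decimal)
Compare 6982 vs 7340: larger = 7340
7340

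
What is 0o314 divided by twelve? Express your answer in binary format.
Convert 0o314 (octal) → 3×64 + 1×8 + 4 = 204 (decimal)
Convert twelve (English words) → 12 (decimal)
Compute 204 ÷ 12 = 17
Convert 17 (decimal) → 17 = 16 + 1 → 0b10001 (binary)
0b10001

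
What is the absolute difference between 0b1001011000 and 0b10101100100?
Convert 0b1001011000 (binary) → 512 + 64 + 16 + 8 = 600 (decimal)
Convert 0b10101100100 (binary) → 1024 + 256 + 64 + 32 + 4 = 1380 (decimal)
Compute |600 - 1380| = 780
780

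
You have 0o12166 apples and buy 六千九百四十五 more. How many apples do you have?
Convert 0o12166 (octal) → 1×4096 + 2×512 + 1×64 + 6×8 + 6 = 5238 (decimal)
Convert 六千九百四十五 (Chinese numeral) → 6×1000 + 9×100 + 4×10 + 5 = 6945 (decimal)
Compute 5238 + 6945 = 12183
12183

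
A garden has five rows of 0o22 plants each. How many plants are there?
Convert 0o22 (octal) → 2×8 + 2 = 18 (decimal)
Convert five (English words) → 5 (decimal)
Compute 18 × 5 = 90
90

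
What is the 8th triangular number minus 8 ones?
The 8th triangular number = 8×9/2 = 36
Convert 8 ones (place-value notation) → 8 (decimal)
Compute 36 - 8 = 28
28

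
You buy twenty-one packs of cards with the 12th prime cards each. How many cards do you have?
Convert the 12th prime (prime index) → 37 (decimal)
Convert twenty-one (English words) → 21 (decimal)
Compute 37 × 21 = 777
777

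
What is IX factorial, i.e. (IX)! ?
Convert IX (Roman numeral) → 9 (decimal)
Compute 9! = 362880
362880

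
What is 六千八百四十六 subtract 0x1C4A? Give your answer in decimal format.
Convert 六千八百四十六 (Chinese numeral) → 6×1000 + 8×100 + 4×10 + 6 = 6846 (decimal)
Convert 0x1C4A (hexadecimal) → 1×4096 + 12×256 + 4×16 + 10 = 7242 (decimal)
Compute 6846 - 7242 = -396
-396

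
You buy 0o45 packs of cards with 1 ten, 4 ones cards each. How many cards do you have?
Convert 1 ten, 4 ones (place-value notation) → 1×10 + 4 = 14 (decimal)
Convert 0o45 (octal) → 4×8 + 5 = 37 (decimal)
Compute 14 × 37 = 518
518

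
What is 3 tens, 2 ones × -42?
Convert 3 tens, 2 ones (place-value notation) → 3×10 + 2 = 32 (decimal)
Compute 32 × -42 = -1344
-1344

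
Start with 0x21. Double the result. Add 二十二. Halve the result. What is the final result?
Convert 0x21 (hexadecimal) → 2×16 + 1 = 33 (decimal)
Start: 33
33 × 2 = 66
Convert 二十二 (Chinese numeral) → 2×10 + 2 = 22 (decimal)
66 + 22 = 88
88 ÷ 2 = 44
44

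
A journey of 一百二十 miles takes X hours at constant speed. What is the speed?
Convert 一百二十 (Chinese numeral) → 1×100 + 2×10 = 120 (decimal)
Convert X (Roman numeral) → 10 (decimal)
Compute 120 ÷ 10 = 12
12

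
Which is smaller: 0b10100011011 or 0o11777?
Convert 0b10100011011 (binary) → 1024 + 256 + 16 + 8 + 2 + 1 = 1307 (decimal)
Convert 0o11777 (octal) → 1×4096 + 1×512 + 7×64 + 7×8 + 7 = 5119 (decimal)
Compare 1307 vs 5119: smaller = 1307
1307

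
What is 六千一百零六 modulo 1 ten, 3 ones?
Convert 六千一百零六 (Chinese numeral) → 6×1000 + 1×100 + 6 = 6106 (decimal)
Convert 1 ten, 3 ones (place-value notation) → 1×10 + 3 = 13 (decimal)
Compute 6106 mod 13 = 9
9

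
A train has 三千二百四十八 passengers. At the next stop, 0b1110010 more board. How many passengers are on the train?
Convert 三千二百四十八 (Chinese numeral) → 3×1000 + 2×100 + 4×10 + 8 = 3248 (decimal)
Convert 0b1110010 (binary) → 64 + 32 + 16 + 2 = 114 (decimal)
Compute 3248 + 114 = 3362
3362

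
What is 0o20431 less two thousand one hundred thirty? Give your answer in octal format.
Convert 0o20431 (octal) → 2×4096 + 4×64 + 3×8 + 1 = 8473 (decimal)
Convert two thousand one hundred thirty (English words) → 2×1000 + 1×100 + 30 = 2130 (decimal)
Compute 8473 - 2130 = 6343
Convert 6343 (decimal) → 6343 = 1×4096 + 4×512 + 3×64 + 7 → 0o14307 (octal)
0o14307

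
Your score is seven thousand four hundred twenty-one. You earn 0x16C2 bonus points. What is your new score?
Convert seven thousand four hundred twenty-one (English words) → 7×1000 + 4×100 + 21 = 7421 (decimal)
Convert 0x16C2 (hexadecimal) → 1×4096 + 6×256 + 12×16 + 2 = 5826 (decimal)
Compute 7421 + 5826 = 13247
13247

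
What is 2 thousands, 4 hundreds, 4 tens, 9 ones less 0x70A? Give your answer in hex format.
Convert 2 thousands, 4 hundreds, 4 tens, 9 ones (place-value notation) → 2×1000 + 4×100 + 4×10 + 9 = 2449 (decimal)
Convert 0x70A (hexadecimal) → 7×256 + 10 = 1802 (decimal)
Compute 2449 - 1802 = 647
Convert 647 (decimal) → 647 = 2×256 + 8×16 + 7 → 0x287 (hexadecimal)
0x287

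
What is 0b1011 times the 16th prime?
Convert 0b1011 (binary) → 8 + 2 + 1 = 11 (decimal)
Convert the 16th prime (prime index) → 53 (decimal)
Compute 11 × 53 = 583
583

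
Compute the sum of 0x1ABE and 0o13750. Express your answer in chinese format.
Convert 0x1ABE (hexadecimal) → 1×4096 + 10×256 + 11×16 + 14 = 6846 (decimal)
Convert 0o13750 (octal) → 1×4096 + 3×512 + 7×64 + 5×8 = 6120 (decimal)
Compute 6846 + 6120 = 12966
Convert 12966 (decimal) → 12966 = 1×10000 + 2×1000 + 9×100 + 6×10 + 6 → 一万二千九百六十六 (Chinese numeral)
一万二千九百六十六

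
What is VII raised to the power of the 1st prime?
Convert VII (Roman numeral) → 5 + 1 + 1 = 7 (decimal)
Convert the 1st prime (prime index) → 2 (decimal)
Compute 7 ^ 2 = 49
49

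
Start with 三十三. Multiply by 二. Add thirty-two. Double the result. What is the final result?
Convert 三十三 (Chinese numeral) → 3×10 + 3 = 33 (decimal)
Start: 33
Convert 二 (Chinese numeral) → 2 (decimal)
33 × 2 = 66
Convert thirty-two (English words) → 32 (decimal)
66 + 32 = 98
98 × 2 = 196
196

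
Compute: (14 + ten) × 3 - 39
Convert ten (English words) → 10 (decimal)
Expression in decimal: (14 + 10) × 3 - 39
Parentheses first: 14 + 10 = 24
Multiply: 24 × 3 = 72
Subtract: 72 - 39 = 33
33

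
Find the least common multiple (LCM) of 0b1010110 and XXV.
Convert 0b1010110 (binary) → 64 + 16 + 4 + 2 = 86 (decimal)
Convert XXV (Roman numeral) → 10 + 10 + 5 = 25 (decimal)
Compute lcm(86, 25) = 2150
2150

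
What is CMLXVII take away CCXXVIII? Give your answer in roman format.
Convert CMLXVII (Roman numeral) → 900 + 50 + 10 + 5 + 1 + 1 = 967 (decimal)
Convert CCXXVIII (Roman numeral) → 100 + 100 + 10 + 10 + 5 + 1 + 1 + 1 = 228 (decimal)
Compute 967 - 228 = 739
Convert 739 (decimal) → 739 = 500 + 100 + 100 + 10 + 10 + 10 + 9 → DCCXXXIX (Roman numeral)
DCCXXXIX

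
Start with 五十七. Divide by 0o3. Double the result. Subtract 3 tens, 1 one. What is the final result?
Convert 五十七 (Chinese numeral) → 5×10 + 7 = 57 (decimal)
Start: 57
Convert 0o3 (octal) → 3 (decimal)
57 ÷ 3 = 19
19 × 2 = 38
Convert 3 tens, 1 one (place-value notation) → 3×10 + 1 = 31 (decimal)
38 - 31 = 7
7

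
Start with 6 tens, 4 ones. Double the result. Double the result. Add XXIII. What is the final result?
Convert 6 tens, 4 ones (place-value notation) → 6×10 + 4 = 64 (decimal)
Start: 64
64 × 2 = 128
128 × 2 = 256
Convert XXIII (Roman numeral) → 10 + 10 + 1 + 1 + 1 = 23 (decimal)
256 + 23 = 279
279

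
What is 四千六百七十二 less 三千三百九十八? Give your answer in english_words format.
Convert 四千六百七十二 (Chinese numeral) → 4×1000 + 6×100 + 7×10 + 2 = 4672 (decimal)
Convert 三千三百九十八 (Chinese numeral) → 3×1000 + 3×100 + 9×10 + 8 = 3398 (decimal)
Compute 4672 - 3398 = 1274
Convert 1274 (decimal) → 1274 = 1×1000 + 2×100 + 74 → one thousand two hundred seventy-four (English words)
one thousand two hundred seventy-four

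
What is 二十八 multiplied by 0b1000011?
Convert 二十八 (Chinese numeral) → 2×10 + 8 = 28 (decimal)
Convert 0b1000011 (binary) → 64 + 2 + 1 = 67 (decimal)
Compute 28 × 67 = 1876
1876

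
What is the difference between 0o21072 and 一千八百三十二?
Convert 0o21072 (octal) → 2×4096 + 1×512 + 7×8 + 2 = 8762 (decimal)
Convert 一千八百三十二 (Chinese numeral) → 1×1000 + 8×100 + 3×10 + 2 = 1832 (decimal)
Difference: |8762 - 1832| = 6930
6930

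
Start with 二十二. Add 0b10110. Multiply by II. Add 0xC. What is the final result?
Convert 二十二 (Chinese numeral) → 2×10 + 2 = 22 (decimal)
Start: 22
Convert 0b10110 (binary) → 16 + 4 + 2 = 22 (decimal)
22 + 22 = 44
Convert II (Roman numeral) → 1 + 1 = 2 (decimal)
44 × 2 = 88
Convert 0xC (hexadecimal) → 12 (decimal)
88 + 12 = 100
100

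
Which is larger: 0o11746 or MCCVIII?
Convert 0o11746 (octal) → 1×4096 + 1×512 + 7×64 + 4×8 + 6 = 5094 (decimal)
Convert MCCVIII (Roman numeral) → 1000 + 100 + 100 + 5 + 1 + 1 + 1 = 1208 (decimal)
Compare 5094 vs 1208: larger = 5094
5094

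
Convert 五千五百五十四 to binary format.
Convert 五千五百五十四 (Chinese numeral) → 5×1000 + 5×100 + 5×10 + 4 = 5554 (decimal)
Convert 5554 (decimal) → 5554 = 4096 + 1024 + 256 + 128 + 32 + 16 + 2 → 0b1010110110010 (binary)
0b1010110110010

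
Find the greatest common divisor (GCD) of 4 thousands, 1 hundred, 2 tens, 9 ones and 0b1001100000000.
Convert 4 thousands, 1 hundred, 2 tens, 9 ones (place-value notation) → 4×1000 + 1×100 + 2×10 + 9 = 4129 (decimal)
Convert 0b1001100000000 (binary) → 4096 + 512 + 256 = 4864 (decimal)
Compute gcd(4129, 4864) = 1
1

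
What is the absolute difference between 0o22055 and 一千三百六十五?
Convert 0o22055 (octal) → 2×4096 + 2×512 + 5×8 + 5 = 9261 (decimal)
Convert 一千三百六十五 (Chinese numeral) → 1×1000 + 3×100 + 6×10 + 5 = 1365 (decimal)
Compute |9261 - 1365| = 7896
7896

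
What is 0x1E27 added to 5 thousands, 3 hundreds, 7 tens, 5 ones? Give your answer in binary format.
Convert 0x1E27 (hexadecimal) → 1×4096 + 14×256 + 2×16 + 7 = 7719 (decimal)
Convert 5 thousands, 3 hundreds, 7 tens, 5 ones (place-value notation) → 5×1000 + 3×100 + 7×10 + 5 = 5375 (decimal)
Compute 7719 + 5375 = 13094
Convert 13094 (decimal) → 13094 = 8192 + 4096 + 512 + 256 + 32 + 4 + 2 → 0b11001100100110 (binary)
0b11001100100110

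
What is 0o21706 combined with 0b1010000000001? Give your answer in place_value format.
Convert 0o21706 (octal) → 2×4096 + 1×512 + 7×64 + 6 = 9158 (decimal)
Convert 0b1010000000001 (binary) → 4096 + 1024 + 1 = 5121 (decimal)
Compute 9158 + 5121 = 14279
Convert 14279 (decimal) → 14279 = 14×1000 + 2×100 + 7×10 + 9 → 14 thousands, 2 hundreds, 7 tens, 9 ones (place-value notation)
14 thousands, 2 hundreds, 7 tens, 9 ones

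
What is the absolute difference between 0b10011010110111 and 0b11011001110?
Convert 0b10011010110111 (binary) → 8192 + 1024 + 512 + 128 + 32 + 16 + 4 + 2 + 1 = 9911 (decimal)
Convert 0b11011001110 (binary) → 1024 + 512 + 128 + 64 + 8 + 4 + 2 = 1742 (decimal)
Compute |9911 - 1742| = 8169
8169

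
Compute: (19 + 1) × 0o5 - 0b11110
Convert 0o5 (octal) → 5 (decimal)
Convert 0b11110 (binary) → 16 + 8 + 4 + 2 = 30 (decimal)
Expression in decimal: (19 + 1) × 5 - 30
Parentheses first: 19 + 1 = 20
Multiply: 20 × 5 = 100
Subtract: 100 - 30 = 70
70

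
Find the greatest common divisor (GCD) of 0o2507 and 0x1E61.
Convert 0o2507 (octal) → 2×512 + 5×64 + 7 = 1351 (decimal)
Convert 0x1E61 (hexadecimal) → 1×4096 + 14×256 + 6×16 + 1 = 7777 (decimal)
Compute gcd(1351, 7777) = 7
7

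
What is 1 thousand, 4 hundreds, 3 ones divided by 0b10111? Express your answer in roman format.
Convert 1 thousand, 4 hundreds, 3 ones (place-value notation) → 1×1000 + 4×100 + 3 = 1403 (decimal)
Convert 0b10111 (binary) → 16 + 4 + 2 + 1 = 23 (decimal)
Compute 1403 ÷ 23 = 61
Convert 61 (decimal) → 61 = 50 + 10 + 1 → LXI (Roman numeral)
LXI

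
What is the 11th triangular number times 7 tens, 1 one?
Convert the 11th triangular number (triangular index) → 11×12/2 = 66 (decimal)
Convert 7 tens, 1 one (place-value notation) → 7×10 + 1 = 71 (decimal)
Compute 66 × 71 = 4686
4686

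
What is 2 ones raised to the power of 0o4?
Convert 2 ones (place-value notation) → 2 (decimal)
Convert 0o4 (octal) → 4 (decimal)
Compute 2 ^ 4 = 16
16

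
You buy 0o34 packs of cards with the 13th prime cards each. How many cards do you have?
Convert the 13th prime (prime index) → 41 (decimal)
Convert 0o34 (octal) → 3×8 + 4 = 28 (decimal)
Compute 41 × 28 = 1148
1148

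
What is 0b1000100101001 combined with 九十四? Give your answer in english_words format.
Convert 0b1000100101001 (binary) → 4096 + 256 + 32 + 8 + 1 = 4393 (decimal)
Convert 九十四 (Chinese numeral) → 9×10 + 4 = 94 (decimal)
Compute 4393 + 94 = 4487
Convert 4487 (decimal) → 4487 = 4×1000 + 4×100 + 87 → four thousand four hundred eighty-seven (English words)
four thousand four hundred eighty-seven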